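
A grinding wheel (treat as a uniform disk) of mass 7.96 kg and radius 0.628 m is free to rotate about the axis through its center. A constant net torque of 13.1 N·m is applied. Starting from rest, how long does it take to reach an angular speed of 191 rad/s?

t ≈ 22.9 s

I = ½MR² = (1/2)(7.96)(0.628)² = 1.570 kg·m².
α = τ/I = 13.1/1.570 = 8.346 rad/s².
ω = αt ⇒ t = ω/α = 191/8.346 = 22.89 s.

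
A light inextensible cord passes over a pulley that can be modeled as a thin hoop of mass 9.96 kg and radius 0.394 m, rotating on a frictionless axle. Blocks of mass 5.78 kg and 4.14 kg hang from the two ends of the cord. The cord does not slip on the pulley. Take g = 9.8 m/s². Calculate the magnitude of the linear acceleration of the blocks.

a ≈ 0.808 m/s²

I = MR² = (9.96)(0.394)² = 1.546 kg·m².
Heavier block: m₁g − T₁ = m₁a. Lighter block: T₂ − m₂g = m₂a.
Pulley: (T₁ − T₂)R = Iα = I(a/R), so T₁ − T₂ = (I/R²)a = 1·M_p a = 9.960·a.
Adding the three: (m₁ − m₂)g = (m₁ + m₂ + 9.960)a, so a = (5.78 − 4.14)(9.8)/(5.78 + 4.14 + 9.960) = 0.8085 m/s².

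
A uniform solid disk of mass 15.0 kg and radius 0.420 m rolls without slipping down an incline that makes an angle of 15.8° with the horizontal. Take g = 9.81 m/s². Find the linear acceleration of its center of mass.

a ≈ 1.78 m/s²

Translation along the incline: Mg sinθ − f = Ma.
Rotation about the center: fR = Iα with I = ½MR². No-slip gives a = αR, so f = (I/R²)a = (1/2)M a.
Substituting: Mg sinθ = (1 + 0.5000)Ma, so a = g sinθ/(1 + 0.5000) = (9.81) sin 15.8° / 1.500 = 1.781 m/s².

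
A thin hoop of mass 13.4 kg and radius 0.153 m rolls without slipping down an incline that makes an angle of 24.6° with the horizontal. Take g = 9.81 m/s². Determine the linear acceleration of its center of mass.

a ≈ 2.04 m/s²

Translation along the incline: Mg sinθ − f = Ma.
Rotation about the center: fR = Iα with I = MR². No-slip gives a = αR, so f = (I/R²)a = M a.
Substituting: Mg sinθ = (1 + 1.000)Ma, so a = g sinθ/(1 + 1.000) = (9.81) sin 24.6° / 2.000 = 2.042 m/s².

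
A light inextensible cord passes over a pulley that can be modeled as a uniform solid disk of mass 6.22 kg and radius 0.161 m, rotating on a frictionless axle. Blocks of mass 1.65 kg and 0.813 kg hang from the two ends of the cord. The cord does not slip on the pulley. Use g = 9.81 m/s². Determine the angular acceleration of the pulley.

I = ½MR² = (1/2)(6.22)(0.161)² = 0.08061 kg·m².
Heavier block: m₁g − T₁ = m₁a. Lighter block: T₂ − m₂g = m₂a.
Pulley: (T₁ − T₂)R = Iα = I(a/R), so T₁ − T₂ = (I/R²)a = (1/2)M_p a = 3.110·a.
Adding the three: (m₁ − m₂)g = (m₁ + m₂ + 3.110)a, so a = (1.65 − 0.813)(9.81)/(1.65 + 0.813 + 3.110) = 1.473 m/s².
α = a/R = 1.473/0.161 = 9.151 rad/s².

α ≈ 9.15 rad/s²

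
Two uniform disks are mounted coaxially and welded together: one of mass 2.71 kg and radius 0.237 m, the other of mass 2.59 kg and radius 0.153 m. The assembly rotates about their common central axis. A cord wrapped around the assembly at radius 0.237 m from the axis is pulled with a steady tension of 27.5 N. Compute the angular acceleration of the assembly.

I = ½M₁R₁² + ½M₂R₂² = ½(2.71)(0.237)² + ½(2.59)(0.153)² = 0.1064 kg·m².
τ = F r = (27.5)(0.237) = 6.518 N·m.
α = τ/I = 6.518/0.1064 = 61.24 rad/s².

α ≈ 61.2 rad/s²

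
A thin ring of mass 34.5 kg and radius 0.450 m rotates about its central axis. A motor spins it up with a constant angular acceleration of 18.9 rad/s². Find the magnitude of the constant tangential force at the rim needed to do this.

F ≈ 293 N

I = MR² = (34.5)(0.450)² = 6.986 kg·m².
The required torque is τ = Iα = (6.986)(18.90) = 132.0 N·m.
A tangential force at the rim gives τ = FR, so F = τ/R = 132.0/0.450 = 293.4 N.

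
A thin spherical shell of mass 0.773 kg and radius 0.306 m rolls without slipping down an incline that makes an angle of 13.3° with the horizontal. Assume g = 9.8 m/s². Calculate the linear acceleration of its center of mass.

Translation along the incline: Mg sinθ − f = Ma.
Rotation about the center: fR = Iα with I = (2/3)MR². No-slip gives a = αR, so f = (I/R²)a = (2/3)M a.
Substituting: Mg sinθ = (1 + 0.6667)Ma, so a = g sinθ/(1 + 0.6667) = (9.8) sin 13.3° / 1.667 = 1.353 m/s².

a ≈ 1.35 m/s²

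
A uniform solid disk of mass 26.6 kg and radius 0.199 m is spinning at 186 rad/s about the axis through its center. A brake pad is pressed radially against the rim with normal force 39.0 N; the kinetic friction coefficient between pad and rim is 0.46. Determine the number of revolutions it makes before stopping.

I = ½MR² = (1/2)(26.6)(0.199)² = 0.5267 kg·m².
Friction force f = μN = (0.46)(39.0) = 17.94 N at the rim; torque magnitude τ = fR = 3.570 N·m, opposing ω.
|α| = τ/I = 3.570/0.5267 = 6.778 rad/s² (deceleration).
ω² = ω₀² − 2|α|θ with ω = 0 ⇒ θ = ω₀²/(2|α|) = 2552 rad = 406.2 rev.

≈ 406 revolutions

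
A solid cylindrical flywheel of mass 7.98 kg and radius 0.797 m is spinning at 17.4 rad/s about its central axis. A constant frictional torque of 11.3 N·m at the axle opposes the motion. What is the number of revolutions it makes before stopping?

≈ 5.40 revolutions

I = ½MR² = (1/2)(7.98)(0.797)² = 2.534 kg·m².
The net torque has magnitude 11.3 N·m, opposing ω.
|α| = τ/I = 11.30/2.534 = 4.459 rad/s² (deceleration).
ω² = ω₀² − 2|α|θ with ω = 0 ⇒ θ = ω₀²/(2|α|) = 33.95 rad = 5.404 rev.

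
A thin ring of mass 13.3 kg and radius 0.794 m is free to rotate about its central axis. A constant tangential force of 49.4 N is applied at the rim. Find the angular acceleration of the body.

I = MR² = (13.3)(0.794)² = 8.385 kg·m².
τ = F R = (49.4)(0.794) = 39.22 N·m.
From τ = Iα: α = 39.22/8.385 = 4.678 rad/s².

α ≈ 4.68 rad/s²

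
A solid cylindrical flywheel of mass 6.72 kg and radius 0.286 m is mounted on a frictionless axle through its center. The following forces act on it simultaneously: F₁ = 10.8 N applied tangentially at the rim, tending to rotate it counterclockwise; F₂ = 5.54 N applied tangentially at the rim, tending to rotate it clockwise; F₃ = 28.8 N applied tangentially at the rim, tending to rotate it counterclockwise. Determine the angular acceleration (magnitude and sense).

I = ½MR² = (1/2)(6.72)(0.286)² = 0.2748 kg·m².
Taking counterclockwise as positive: τ₁ = +(10.8)(0.286) = +3.089 N·m; τ₂ = −(5.54)(0.286) = −1.584 N·m; τ₃ = +(28.8)(0.286) = +8.237 N·m.
Net torque τ = 9.741 N·m.
α = τ/I = 9.741/0.2748 = 35.44 rad/s².

α ≈ 35.4 rad/s², counterclockwise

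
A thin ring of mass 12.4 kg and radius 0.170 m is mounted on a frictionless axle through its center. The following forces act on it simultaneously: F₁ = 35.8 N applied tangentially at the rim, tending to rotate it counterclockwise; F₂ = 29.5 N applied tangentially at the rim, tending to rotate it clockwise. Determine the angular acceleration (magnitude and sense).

I = MR² = (12.4)(0.170)² = 0.3584 kg·m².
Taking counterclockwise as positive: τ₁ = +(35.8)(0.170) = +6.086 N·m; τ₂ = −(29.5)(0.170) = −5.015 N·m.
Net torque τ = 1.071 N·m.
α = τ/I = 1.071/0.3584 = 2.989 rad/s².

α ≈ 2.99 rad/s², counterclockwise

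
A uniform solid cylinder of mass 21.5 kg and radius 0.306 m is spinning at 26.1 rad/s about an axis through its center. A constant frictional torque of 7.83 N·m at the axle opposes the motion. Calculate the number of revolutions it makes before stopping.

I = ½MR² = (1/2)(21.5)(0.306)² = 1.007 kg·m².
The net torque has magnitude 7.83 N·m, opposing ω.
|α| = τ/I = 7.830/1.007 = 7.779 rad/s² (deceleration).
ω² = ω₀² − 2|α|θ with ω = 0 ⇒ θ = ω₀²/(2|α|) = 43.79 rad = 6.969 rev.

≈ 6.97 revolutions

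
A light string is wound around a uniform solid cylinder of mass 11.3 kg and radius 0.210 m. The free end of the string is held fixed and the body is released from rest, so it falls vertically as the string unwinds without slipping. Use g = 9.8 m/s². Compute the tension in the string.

T ≈ 36.9 N

Translation: Mg − T = Ma. Rotation about the center: TR = Iα with I = ½MR².
With a = αR: T = (I/R²)a = (1/2)M a, so Mg = (1 + 0.5000)Ma.
a = g/(1 + 0.5000) = 9.8/1.500 = 6.533 m/s².
T = 0.5000·M·a = (0.5000)(11.3)(6.533) = 36.91 N.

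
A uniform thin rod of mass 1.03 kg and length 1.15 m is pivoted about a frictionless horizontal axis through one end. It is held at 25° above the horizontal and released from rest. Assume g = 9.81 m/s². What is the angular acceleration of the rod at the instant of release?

About the pivot, I = (1/3)ML² = (1/3)(1.03)(1.15)² = 0.4541 kg·m².
The weight acts at the center, a distance L/2 = 0.5750 m from the pivot; τ = Mg(L/2) cos 25° = 5.266 N·m.
α = τ/I = 5.266/0.4541 = 11.60 rad/s².

α ≈ 11.6 rad/s²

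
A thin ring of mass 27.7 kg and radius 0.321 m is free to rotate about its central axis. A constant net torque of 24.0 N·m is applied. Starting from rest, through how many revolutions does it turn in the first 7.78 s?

I = MR² = (27.7)(0.321)² = 2.854 kg·m².
α = τ/I = 24.0/2.854 = 8.409 rad/s².
θ = ½αt² = ½(8.409)(7.78)² = 254.5 rad.
Revolutions = θ/(2π) = 40.50.

≈ 40.5 revolutions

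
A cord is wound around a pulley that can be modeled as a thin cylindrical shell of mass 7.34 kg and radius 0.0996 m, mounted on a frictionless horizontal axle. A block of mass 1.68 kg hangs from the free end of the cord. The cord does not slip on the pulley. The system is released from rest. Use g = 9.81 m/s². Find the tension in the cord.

I = MR² = (7.34)(0.0996)² = 0.07281 kg·m².
Block: mg − T = ma. Pulley: TR = Iα. No-slip: a = αR, so T = (I/R²)a = 7.340·a.
Then mg = (m + 7.340)a, so a = (1.68)(9.81)/(1.68 + 7.340) = 1.827 m/s².
T = 7.340·a = 13.41 N.

T ≈ 13.4 N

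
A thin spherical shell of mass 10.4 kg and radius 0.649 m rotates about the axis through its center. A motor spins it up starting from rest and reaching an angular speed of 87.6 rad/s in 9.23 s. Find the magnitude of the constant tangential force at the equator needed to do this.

F ≈ 42.7 N

I = (2/3)MR² = (2/3)(10.4)(0.649)² = 2.920 kg·m².
α = Δω/Δt = (87.6 − 0)/9.23 = 9.491 rad/s².
The required torque is τ = Iα = (2.920)(9.491) = 27.72 N·m.
A tangential force at the equator gives τ = FR, so F = τ/R = 27.72/0.649 = 42.71 N.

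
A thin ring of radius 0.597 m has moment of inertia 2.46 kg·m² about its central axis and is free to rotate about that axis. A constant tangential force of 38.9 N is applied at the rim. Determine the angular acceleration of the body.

α ≈ 9.44 rad/s²

τ = F R = (38.9)(0.597) = 23.22 N·m.
From τ = Iα: α = 23.22/2.460 = 9.440 rad/s².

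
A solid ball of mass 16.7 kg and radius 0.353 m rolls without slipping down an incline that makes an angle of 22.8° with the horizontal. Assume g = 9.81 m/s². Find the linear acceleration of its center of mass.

Translation along the incline: Mg sinθ − f = Ma.
Rotation about the center: fR = Iα with I = (2/5)MR². No-slip gives a = αR, so f = (I/R²)a = (2/5)M a.
Substituting: Mg sinθ = (1 + 0.4000)Ma, so a = g sinθ/(1 + 0.4000) = (9.81) sin 22.8° / 1.400 = 2.715 m/s².

a ≈ 2.72 m/s²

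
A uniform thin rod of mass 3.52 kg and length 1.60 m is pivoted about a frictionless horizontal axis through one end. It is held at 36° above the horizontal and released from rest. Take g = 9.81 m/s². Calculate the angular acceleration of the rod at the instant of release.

About the pivot, I = (1/3)ML² = (1/3)(3.52)(1.60)² = 3.004 kg·m².
The weight acts at the center, a distance L/2 = 0.8000 m from the pivot; τ = Mg(L/2) cos 36° = 22.35 N·m.
α = τ/I = 22.35/3.004 = 7.440 rad/s².
(Equivalently α = (3g/(2L)) cos 36° = 7.440 rad/s².)

α ≈ 7.44 rad/s²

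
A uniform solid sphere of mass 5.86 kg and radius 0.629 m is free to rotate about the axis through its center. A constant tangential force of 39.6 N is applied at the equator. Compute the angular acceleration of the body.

I = (2/5)MR² = (2/5)(5.86)(0.629)² = 0.9274 kg·m².
τ = F R = (39.6)(0.629) = 24.91 N·m.
Newton's second law for rotation, τ = Iα, gives α = τ/I = 24.91/0.9274 = 26.86 rad/s².

α ≈ 26.9 rad/s²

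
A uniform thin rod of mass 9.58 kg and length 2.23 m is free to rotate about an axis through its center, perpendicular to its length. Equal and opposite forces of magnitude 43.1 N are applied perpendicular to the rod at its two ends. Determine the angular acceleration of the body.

α ≈ 24.2 rad/s²

I = (1/12)ML² = (1/12)(9.58)(2.23)² = 3.970 kg·m².
The couple gives τ = F·(L/2) + F·(L/2) = F L = (43.1)(2.23) = 96.11 N·m.
From τ = Iα: α = 96.11/3.970 = 24.21 rad/s².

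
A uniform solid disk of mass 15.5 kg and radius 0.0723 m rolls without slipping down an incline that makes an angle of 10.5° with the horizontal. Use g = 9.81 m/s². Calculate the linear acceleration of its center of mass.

Translation along the incline: Mg sinθ − f = Ma.
Rotation about the center: fR = Iα with I = ½MR². No-slip gives a = αR, so f = (I/R²)a = (1/2)M a.
Substituting: Mg sinθ = (1 + 0.5000)Ma, so a = g sinθ/(1 + 0.5000) = (9.81) sin 10.5° / 1.500 = 1.192 m/s².

a ≈ 1.19 m/s²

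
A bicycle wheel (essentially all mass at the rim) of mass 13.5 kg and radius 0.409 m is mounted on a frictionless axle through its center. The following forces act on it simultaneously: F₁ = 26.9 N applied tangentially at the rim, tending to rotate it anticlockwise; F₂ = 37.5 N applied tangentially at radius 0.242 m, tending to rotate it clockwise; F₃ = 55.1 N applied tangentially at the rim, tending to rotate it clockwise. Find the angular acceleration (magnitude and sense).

α ≈ 9.13 rad/s², clockwise

I = MR² = (13.5)(0.409)² = 2.258 kg·m².
Taking anticlockwise as positive: τ₁ = +(26.9)(0.409) = +11.00 N·m; τ₂ = −(37.5)(0.242) = −9.075 N·m; τ₃ = −(55.1)(0.409) = −22.54 N·m.
Net torque τ = -20.61 N·m.
α = τ/I = -20.61/2.258 = -9.126 rad/s².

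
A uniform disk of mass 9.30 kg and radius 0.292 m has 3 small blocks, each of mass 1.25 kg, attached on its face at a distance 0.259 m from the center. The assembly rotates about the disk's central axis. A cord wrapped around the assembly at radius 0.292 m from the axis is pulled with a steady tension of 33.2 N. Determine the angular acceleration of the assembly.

I_disk = ½MR² = ½(9.30)(0.292)² = 0.3965 kg·m².
I_blocks = 3·m·r² = 3(1.25)(0.259)² = 0.2516 kg·m².
Total I = 0.6480 kg·m².
τ = F r = (33.2)(0.292) = 9.694 N·m.
α = τ/I = 9.694/0.6480 = 14.96 rad/s².

α ≈ 15.0 rad/s²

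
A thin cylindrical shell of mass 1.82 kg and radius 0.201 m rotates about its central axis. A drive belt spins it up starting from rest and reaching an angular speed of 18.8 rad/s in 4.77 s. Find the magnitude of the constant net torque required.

I = MR² = (1.82)(0.201)² = 0.07353 kg·m².
α = Δω/Δt = (18.8 − 0)/4.77 = 3.941 rad/s².
τ = Iα = (0.07353)(3.941) = 0.2898 N·m.

τ ≈ 0.290 N·m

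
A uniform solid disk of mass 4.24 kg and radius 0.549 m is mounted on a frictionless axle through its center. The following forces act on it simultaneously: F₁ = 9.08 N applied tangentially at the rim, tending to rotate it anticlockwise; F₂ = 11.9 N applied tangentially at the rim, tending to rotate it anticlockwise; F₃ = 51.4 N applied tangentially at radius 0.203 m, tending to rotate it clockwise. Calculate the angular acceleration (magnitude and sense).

I = ½MR² = (1/2)(4.24)(0.549)² = 0.6390 kg·m².
Taking anticlockwise as positive: τ₁ = +(9.08)(0.549) = +4.985 N·m; τ₂ = +(11.9)(0.549) = +6.533 N·m; τ₃ = −(51.4)(0.203) = −10.43 N·m.
Net torque τ = 1.084 N·m.
α = τ/I = 1.084/0.6390 = 1.696 rad/s².

α ≈ 1.70 rad/s², anticlockwise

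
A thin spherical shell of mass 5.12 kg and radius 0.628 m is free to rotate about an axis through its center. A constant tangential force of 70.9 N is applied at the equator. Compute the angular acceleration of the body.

I = (2/3)MR² = (2/3)(5.12)(0.628)² = 1.346 kg·m².
τ = F R = (70.9)(0.628) = 44.53 N·m.
Newton's second law for rotation, τ = Iα, gives α = τ/I = 44.53/1.346 = 33.08 rad/s².

α ≈ 33.1 rad/s²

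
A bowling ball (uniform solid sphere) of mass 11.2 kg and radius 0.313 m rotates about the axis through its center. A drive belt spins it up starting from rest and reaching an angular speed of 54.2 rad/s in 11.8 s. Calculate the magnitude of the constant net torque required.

I = (2/5)MR² = (2/5)(11.2)(0.313)² = 0.4389 kg·m².
α = Δω/Δt = (54.2 − 0)/11.8 = 4.593 rad/s².
τ = Iα = (0.4389)(4.593) = 2.016 N·m.

τ ≈ 2.02 N·m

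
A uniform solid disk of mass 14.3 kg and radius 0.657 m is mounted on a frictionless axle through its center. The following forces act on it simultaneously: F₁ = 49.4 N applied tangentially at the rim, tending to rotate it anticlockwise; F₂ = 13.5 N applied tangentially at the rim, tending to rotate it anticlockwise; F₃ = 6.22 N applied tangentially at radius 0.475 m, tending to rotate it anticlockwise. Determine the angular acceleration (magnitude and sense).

I = ½MR² = (1/2)(14.3)(0.657)² = 3.086 kg·m².
Taking anticlockwise as positive: τ₁ = +(49.4)(0.657) = +32.46 N·m; τ₂ = +(13.5)(0.657) = +8.870 N·m; τ₃ = +(6.22)(0.475) = +2.954 N·m.
Net torque τ = 44.28 N·m.
α = τ/I = 44.28/3.086 = 14.35 rad/s².

α ≈ 14.3 rad/s², anticlockwise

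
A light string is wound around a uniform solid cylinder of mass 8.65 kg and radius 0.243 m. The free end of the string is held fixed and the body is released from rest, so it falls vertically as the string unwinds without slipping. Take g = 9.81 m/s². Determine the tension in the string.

T ≈ 28.3 N

Translation: Mg − T = Ma. Rotation about the center: TR = Iα with I = ½MR².
With a = αR: T = (I/R²)a = (1/2)M a, so Mg = (1 + 0.5000)Ma.
a = g/(1 + 0.5000) = 9.81/1.500 = 6.540 m/s².
T = 0.5000·M·a = (0.5000)(8.65)(6.540) = 28.29 N.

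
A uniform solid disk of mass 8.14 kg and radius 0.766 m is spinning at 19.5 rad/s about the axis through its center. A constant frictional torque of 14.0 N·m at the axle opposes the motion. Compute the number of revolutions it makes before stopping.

≈ 5.16 revolutions

I = ½MR² = (1/2)(8.14)(0.766)² = 2.388 kg·m².
The net torque has magnitude 14.0 N·m, opposing ω.
|α| = τ/I = 14.00/2.388 = 5.862 rad/s² (deceleration).
ω² = ω₀² − 2|α|θ with ω = 0 ⇒ θ = ω₀²/(2|α|) = 32.43 rad = 5.162 rev.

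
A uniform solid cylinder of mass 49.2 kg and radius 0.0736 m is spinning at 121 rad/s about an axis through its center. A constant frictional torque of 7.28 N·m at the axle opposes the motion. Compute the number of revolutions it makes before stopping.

I = ½MR² = (1/2)(49.2)(0.0736)² = 0.1333 kg·m².
The net torque has magnitude 7.28 N·m, opposing ω.
|α| = τ/I = 7.280/0.1333 = 54.63 rad/s² (deceleration).
ω² = ω₀² − 2|α|θ with ω = 0 ⇒ θ = ω₀²/(2|α|) = 134.0 rad = 21.33 rev.

≈ 21.3 revolutions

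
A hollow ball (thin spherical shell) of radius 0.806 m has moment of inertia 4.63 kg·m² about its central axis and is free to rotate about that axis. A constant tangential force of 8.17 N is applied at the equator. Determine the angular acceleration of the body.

α ≈ 1.42 rad/s²

τ = F R = (8.17)(0.806) = 6.585 N·m.
From τ = Iα: α = 6.585/4.630 = 1.422 rad/s².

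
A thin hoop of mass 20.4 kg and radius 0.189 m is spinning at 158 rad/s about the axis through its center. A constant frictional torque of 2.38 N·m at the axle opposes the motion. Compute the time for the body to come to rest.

t ≈ 48.4 s

I = MR² = (20.4)(0.189)² = 0.7287 kg·m².
The net torque has magnitude 2.38 N·m, opposing ω.
|α| = τ/I = 2.380/0.7287 = 3.266 rad/s² (deceleration).
0 = ω₀ − |α|t ⇒ t = ω₀/|α| = 158/3.266 = 48.38 s.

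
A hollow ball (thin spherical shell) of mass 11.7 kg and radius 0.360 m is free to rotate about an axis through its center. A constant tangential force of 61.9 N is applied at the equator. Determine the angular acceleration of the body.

I = (2/3)MR² = (2/3)(11.7)(0.360)² = 1.011 kg·m².
τ = F R = (61.9)(0.360) = 22.28 N·m.
Newton's second law for rotation, τ = Iα, gives α = τ/I = 22.28/1.011 = 22.04 rad/s².

α ≈ 22.0 rad/s²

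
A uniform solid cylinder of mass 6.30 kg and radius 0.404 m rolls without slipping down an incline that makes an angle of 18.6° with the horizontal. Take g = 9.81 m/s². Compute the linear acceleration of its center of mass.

Translation along the incline: Mg sinθ − f = Ma.
Rotation about the center: fR = Iα with I = ½MR². No-slip gives a = αR, so f = (I/R²)a = (1/2)M a.
Substituting: Mg sinθ = (1 + 0.5000)Ma, so a = g sinθ/(1 + 0.5000) = (9.81) sin 18.6° / 1.500 = 2.086 m/s².

a ≈ 2.09 m/s²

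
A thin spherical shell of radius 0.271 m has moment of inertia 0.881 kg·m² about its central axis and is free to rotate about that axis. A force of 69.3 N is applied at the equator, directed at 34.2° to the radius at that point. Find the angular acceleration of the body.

Only the tangential component produces torque: τ = F R sinθ = (69.3)(0.271) sin 34.2° = 10.56 N·m.
From τ = Iα: α = 10.56/0.8810 = 11.98 rad/s².

α ≈ 12.0 rad/s²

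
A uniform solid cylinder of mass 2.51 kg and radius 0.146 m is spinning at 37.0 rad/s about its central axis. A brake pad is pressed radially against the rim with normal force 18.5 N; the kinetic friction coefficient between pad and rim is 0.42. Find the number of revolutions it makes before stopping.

I = ½MR² = (1/2)(2.51)(0.146)² = 0.02675 kg·m².
Friction force f = μN = (0.42)(18.5) = 7.770 N at the rim; torque magnitude τ = fR = 1.134 N·m, opposing ω.
|α| = τ/I = 1.134/0.02675 = 42.41 rad/s² (deceleration).
ω² = ω₀² − 2|α|θ with ω = 0 ⇒ θ = ω₀²/(2|α|) = 16.14 rad = 2.569 rev.

≈ 2.57 revolutions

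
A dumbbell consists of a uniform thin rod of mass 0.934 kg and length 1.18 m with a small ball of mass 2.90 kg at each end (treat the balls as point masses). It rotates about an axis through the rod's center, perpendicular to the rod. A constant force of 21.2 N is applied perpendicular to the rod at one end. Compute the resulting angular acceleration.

I_rod = (1/12)ML² = (1/12)(0.934)(1.18)² = 0.1084 kg·m².
I_balls = 2·m·(L/2)² = 2(2.90)(0.5900)² = 2.019 kg·m².
Total I = 2.127 kg·m².
τ = F·(L/2) = (21.2)(0.590) = 12.51 N·m.
α = τ/I = 12.51/2.127 = 5.880 rad/s².

α ≈ 5.88 rad/s²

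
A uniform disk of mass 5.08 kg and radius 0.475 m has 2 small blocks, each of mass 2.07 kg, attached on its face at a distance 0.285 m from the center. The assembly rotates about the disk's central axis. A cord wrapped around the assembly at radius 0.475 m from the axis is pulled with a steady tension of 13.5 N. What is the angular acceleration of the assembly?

I_disk = ½MR² = ½(5.08)(0.475)² = 0.5731 kg·m².
I_blocks = 2·m·r² = 2(2.07)(0.285)² = 0.3363 kg·m².
Total I = 0.9094 kg·m².
τ = F r = (13.5)(0.475) = 6.412 N·m.
α = τ/I = 6.412/0.9094 = 7.052 rad/s².

α ≈ 7.05 rad/s²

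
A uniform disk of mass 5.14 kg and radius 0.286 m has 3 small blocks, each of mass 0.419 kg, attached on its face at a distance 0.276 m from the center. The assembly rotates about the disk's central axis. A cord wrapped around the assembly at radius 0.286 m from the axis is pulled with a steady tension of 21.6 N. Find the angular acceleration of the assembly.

α ≈ 20.2 rad/s²

I_disk = ½MR² = ½(5.14)(0.286)² = 0.2102 kg·m².
I_blocks = 3·m·r² = 3(0.419)(0.276)² = 0.09575 kg·m².
Total I = 0.3060 kg·m².
τ = F r = (21.6)(0.286) = 6.178 N·m.
α = τ/I = 6.178/0.3060 = 20.19 rad/s².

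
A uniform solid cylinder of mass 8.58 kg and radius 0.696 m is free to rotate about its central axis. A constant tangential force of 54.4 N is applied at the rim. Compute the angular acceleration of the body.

α ≈ 18.2 rad/s²

I = ½MR² = (1/2)(8.58)(0.696)² = 2.078 kg·m².
τ = F R = (54.4)(0.696) = 37.86 N·m.
From τ = Iα: α = 37.86/2.078 = 18.22 rad/s².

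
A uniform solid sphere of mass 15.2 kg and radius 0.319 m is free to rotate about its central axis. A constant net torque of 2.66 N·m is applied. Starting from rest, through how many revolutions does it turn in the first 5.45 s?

I = (2/5)MR² = (2/5)(15.2)(0.319)² = 0.6187 kg·m².
α = τ/I = 2.66/0.6187 = 4.299 rad/s².
θ = ½αt² = ½(4.299)(5.45)² = 63.85 rad.
Revolutions = θ/(2π) = 10.16.

≈ 10.2 revolutions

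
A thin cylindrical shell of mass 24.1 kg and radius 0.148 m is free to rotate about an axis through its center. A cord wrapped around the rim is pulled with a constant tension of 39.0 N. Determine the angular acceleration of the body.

I = MR² = (24.1)(0.148)² = 0.5279 kg·m².
τ = F R = (39.0)(0.148) = 5.772 N·m.
From τ = Iα: α = 5.772/0.5279 = 10.93 rad/s².

α ≈ 10.9 rad/s²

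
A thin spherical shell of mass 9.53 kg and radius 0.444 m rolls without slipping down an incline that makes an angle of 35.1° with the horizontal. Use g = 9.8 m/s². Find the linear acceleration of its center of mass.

Translation along the incline: Mg sinθ − f = Ma.
Rotation about the center: fR = Iα with I = (2/3)MR². No-slip gives a = αR, so f = (I/R²)a = (2/3)M a.
Substituting: Mg sinθ = (1 + 0.6667)Ma, so a = g sinθ/(1 + 0.6667) = (9.8) sin 35.1° / 1.667 = 3.381 m/s².

a ≈ 3.38 m/s²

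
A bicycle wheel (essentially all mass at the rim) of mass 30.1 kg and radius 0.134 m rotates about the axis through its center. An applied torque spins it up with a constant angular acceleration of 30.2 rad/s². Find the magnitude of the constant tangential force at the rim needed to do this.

I = MR² = (30.1)(0.134)² = 0.5405 kg·m².
The required torque is τ = Iα = (0.5405)(30.20) = 16.32 N·m.
A tangential force at the rim gives τ = FR, so F = τ/R = 16.32/0.134 = 121.8 N.

F ≈ 122 N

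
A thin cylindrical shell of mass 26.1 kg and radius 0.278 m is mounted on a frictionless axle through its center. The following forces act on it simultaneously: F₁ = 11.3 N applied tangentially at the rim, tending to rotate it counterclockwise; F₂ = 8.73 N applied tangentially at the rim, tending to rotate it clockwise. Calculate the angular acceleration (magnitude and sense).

I = MR² = (26.1)(0.278)² = 2.017 kg·m².
Taking counterclockwise as positive: τ₁ = +(11.3)(0.278) = +3.141 N·m; τ₂ = −(8.73)(0.278) = −2.427 N·m.
Net torque τ = 0.7145 N·m.
α = τ/I = 0.7145/2.017 = 0.3542 rad/s².

α ≈ 0.354 rad/s², counterclockwise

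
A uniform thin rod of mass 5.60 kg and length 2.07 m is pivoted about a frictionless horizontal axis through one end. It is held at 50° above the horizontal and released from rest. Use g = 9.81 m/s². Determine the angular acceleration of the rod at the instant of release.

About the pivot, I = (1/3)ML² = (1/3)(5.60)(2.07)² = 7.998 kg·m².
The weight acts at the center, a distance L/2 = 1.035 m from the pivot; τ = Mg(L/2) cos 50° = 36.55 N·m.
α = τ/I = 36.55/7.998 = 4.569 rad/s².

α ≈ 4.57 rad/s²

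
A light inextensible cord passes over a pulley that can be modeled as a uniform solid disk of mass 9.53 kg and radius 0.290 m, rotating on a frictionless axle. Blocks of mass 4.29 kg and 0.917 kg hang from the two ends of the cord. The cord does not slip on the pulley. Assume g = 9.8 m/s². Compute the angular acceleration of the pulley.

α ≈ 11.4 rad/s²

I = ½MR² = (1/2)(9.53)(0.290)² = 0.4007 kg·m².
Heavier block: m₁g − T₁ = m₁a. Lighter block: T₂ − m₂g = m₂a.
Pulley: (T₁ − T₂)R = Iα = I(a/R), so T₁ − T₂ = (I/R²)a = (1/2)M_p a = 4.765·a.
Adding the three: (m₁ − m₂)g = (m₁ + m₂ + 4.765)a, so a = (4.29 − 0.917)(9.8)/(4.29 + 0.917 + 4.765) = 3.315 m/s².
α = a/R = 3.315/0.290 = 11.43 rad/s².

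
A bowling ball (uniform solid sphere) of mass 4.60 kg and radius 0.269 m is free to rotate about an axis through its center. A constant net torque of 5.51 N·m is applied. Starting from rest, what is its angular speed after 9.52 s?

ω ≈ 394 rad/s

I = (2/5)MR² = (2/5)(4.60)(0.269)² = 0.1331 kg·m².
α = τ/I = 5.51/0.1331 = 41.38 rad/s².
ω = ω₀ + αt = 0 + (41.38)(9.52) = 394.0 rad/s.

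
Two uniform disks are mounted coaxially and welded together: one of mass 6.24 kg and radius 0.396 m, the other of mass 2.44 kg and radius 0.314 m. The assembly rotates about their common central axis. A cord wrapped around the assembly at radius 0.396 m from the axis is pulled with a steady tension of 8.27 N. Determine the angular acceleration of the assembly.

α ≈ 5.37 rad/s²

I = ½M₁R₁² + ½M₂R₂² = ½(6.24)(0.396)² + ½(2.44)(0.314)² = 0.6096 kg·m².
τ = F r = (8.27)(0.396) = 3.275 N·m.
α = τ/I = 3.275/0.6096 = 5.373 rad/s².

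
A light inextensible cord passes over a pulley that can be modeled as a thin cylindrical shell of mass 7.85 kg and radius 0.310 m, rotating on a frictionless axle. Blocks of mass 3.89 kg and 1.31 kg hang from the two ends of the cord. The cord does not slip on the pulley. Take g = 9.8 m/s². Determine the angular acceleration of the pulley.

α ≈ 6.25 rad/s²

I = MR² = (7.85)(0.310)² = 0.7544 kg·m².
Heavier block: m₁g − T₁ = m₁a. Lighter block: T₂ − m₂g = m₂a.
Pulley: (T₁ − T₂)R = Iα = I(a/R), so T₁ − T₂ = (I/R²)a = 1·M_p a = 7.850·a.
Adding the three: (m₁ − m₂)g = (m₁ + m₂ + 7.850)a, so a = (3.89 − 1.31)(9.8)/(3.89 + 1.31 + 7.850) = 1.937 m/s².
α = a/R = 1.937/0.310 = 6.250 rad/s².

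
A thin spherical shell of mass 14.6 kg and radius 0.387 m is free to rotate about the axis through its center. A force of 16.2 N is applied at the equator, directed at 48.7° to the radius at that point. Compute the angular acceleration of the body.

α ≈ 3.23 rad/s²

I = (2/3)MR² = (2/3)(14.6)(0.387)² = 1.458 kg·m².
Only the tangential component produces torque: τ = F R sinθ = (16.2)(0.387) sin 48.7° = 4.710 N·m.
From τ = Iα: α = 4.710/1.458 = 3.231 rad/s².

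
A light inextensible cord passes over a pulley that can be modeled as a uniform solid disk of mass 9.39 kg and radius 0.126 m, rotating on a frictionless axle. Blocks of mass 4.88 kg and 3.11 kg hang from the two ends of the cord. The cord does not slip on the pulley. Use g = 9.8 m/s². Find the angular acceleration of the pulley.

I = ½MR² = (1/2)(9.39)(0.126)² = 0.07454 kg·m².
Heavier block: m₁g − T₁ = m₁a. Lighter block: T₂ − m₂g = m₂a.
Pulley: (T₁ − T₂)R = Iα = I(a/R), so T₁ − T₂ = (I/R²)a = (1/2)M_p a = 4.695·a.
Adding the three: (m₁ − m₂)g = (m₁ + m₂ + 4.695)a, so a = (4.88 − 3.11)(9.8)/(4.88 + 3.11 + 4.695) = 1.367 m/s².
α = a/R = 1.367/0.126 = 10.85 rad/s².

α ≈ 10.9 rad/s²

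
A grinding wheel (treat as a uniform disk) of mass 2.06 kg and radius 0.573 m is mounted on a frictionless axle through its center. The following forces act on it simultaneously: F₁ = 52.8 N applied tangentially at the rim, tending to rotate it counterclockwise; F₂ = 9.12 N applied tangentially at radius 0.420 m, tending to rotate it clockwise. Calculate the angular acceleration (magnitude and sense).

α ≈ 78.1 rad/s², counterclockwise

I = ½MR² = (1/2)(2.06)(0.573)² = 0.3382 kg·m².
Taking counterclockwise as positive: τ₁ = +(52.8)(0.573) = +30.25 N·m; τ₂ = −(9.12)(0.420) = −3.830 N·m.
Net torque τ = 26.42 N·m.
α = τ/I = 26.42/0.3382 = 78.14 rad/s².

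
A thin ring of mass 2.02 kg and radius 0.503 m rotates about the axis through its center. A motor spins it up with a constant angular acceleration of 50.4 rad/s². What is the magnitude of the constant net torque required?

τ ≈ 25.8 N·m

I = MR² = (2.02)(0.503)² = 0.5111 kg·m².
τ = Iα = (0.5111)(50.40) = 25.76 N·m.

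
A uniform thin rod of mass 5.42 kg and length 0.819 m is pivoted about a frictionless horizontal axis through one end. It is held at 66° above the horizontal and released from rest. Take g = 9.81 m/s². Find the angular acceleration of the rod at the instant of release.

α ≈ 7.31 rad/s²

About the pivot, I = (1/3)ML² = (1/3)(5.42)(0.819)² = 1.212 kg·m².
The weight acts at the center, a distance L/2 = 0.4095 m from the pivot; τ = Mg(L/2) cos 66° = 8.856 N·m.
α = τ/I = 8.856/1.212 = 7.308 rad/s².
(Equivalently α = (3g/(2L)) cos 66° = 7.308 rad/s².)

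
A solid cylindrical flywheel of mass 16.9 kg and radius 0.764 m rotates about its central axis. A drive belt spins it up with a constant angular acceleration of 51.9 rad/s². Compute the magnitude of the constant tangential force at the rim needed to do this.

F ≈ 335 N

I = ½MR² = (1/2)(16.9)(0.764)² = 4.932 kg·m².
The required torque is τ = Iα = (4.932)(51.90) = 256.0 N·m.
A tangential force at the rim gives τ = FR, so F = τ/R = 256.0/0.764 = 335.1 N.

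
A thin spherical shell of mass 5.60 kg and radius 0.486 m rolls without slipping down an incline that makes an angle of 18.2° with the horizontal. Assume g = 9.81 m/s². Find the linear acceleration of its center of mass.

Translation along the incline: Mg sinθ − f = Ma.
Rotation about the center: fR = Iα with I = (2/3)MR². No-slip gives a = αR, so f = (I/R²)a = (2/3)M a.
Substituting: Mg sinθ = (1 + 0.6667)Ma, so a = g sinθ/(1 + 0.6667) = (9.81) sin 18.2° / 1.667 = 1.838 m/s².

a ≈ 1.84 m/s²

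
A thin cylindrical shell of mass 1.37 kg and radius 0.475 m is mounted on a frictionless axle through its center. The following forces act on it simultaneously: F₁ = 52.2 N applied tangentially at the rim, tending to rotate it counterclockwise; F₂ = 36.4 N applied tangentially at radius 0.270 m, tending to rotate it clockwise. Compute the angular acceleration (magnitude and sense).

I = MR² = (1.37)(0.475)² = 0.3091 kg·m².
Taking counterclockwise as positive: τ₁ = +(52.2)(0.475) = +24.80 N·m; τ₂ = −(36.4)(0.270) = −9.828 N·m.
Net torque τ = 14.97 N·m.
α = τ/I = 14.97/0.3091 = 48.42 rad/s².

α ≈ 48.4 rad/s², counterclockwise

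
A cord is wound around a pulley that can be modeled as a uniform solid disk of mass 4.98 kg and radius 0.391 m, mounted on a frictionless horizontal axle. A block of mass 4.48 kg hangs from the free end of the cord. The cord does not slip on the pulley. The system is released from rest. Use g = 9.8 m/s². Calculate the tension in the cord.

T ≈ 15.7 N

I = ½MR² = (1/2)(4.98)(0.391)² = 0.3807 kg·m².
Block: mg − T = ma. Pulley: TR = Iα. No-slip: a = αR, so T = (I/R²)a = 2.490·a.
Then mg = (m + 2.490)a, so a = (4.48)(9.8)/(4.48 + 2.490) = 6.299 m/s².
T = 2.490·a = 15.68 N.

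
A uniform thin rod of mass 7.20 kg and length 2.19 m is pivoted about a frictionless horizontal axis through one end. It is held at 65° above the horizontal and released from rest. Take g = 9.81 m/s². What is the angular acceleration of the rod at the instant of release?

α ≈ 2.84 rad/s²

About the pivot, I = (1/3)ML² = (1/3)(7.20)(2.19)² = 11.51 kg·m².
The weight acts at the center, a distance L/2 = 1.095 m from the pivot; τ = Mg(L/2) cos 65° = 32.69 N·m.
α = τ/I = 32.69/11.51 = 2.840 rad/s².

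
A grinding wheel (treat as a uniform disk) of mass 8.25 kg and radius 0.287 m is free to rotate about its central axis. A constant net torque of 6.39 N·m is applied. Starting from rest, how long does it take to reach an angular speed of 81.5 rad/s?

I = ½MR² = (1/2)(8.25)(0.287)² = 0.3398 kg·m².
α = τ/I = 6.39/0.3398 = 18.81 rad/s².
ω = αt ⇒ t = ω/α = 81.5/18.81 = 4.334 s.

t ≈ 4.33 s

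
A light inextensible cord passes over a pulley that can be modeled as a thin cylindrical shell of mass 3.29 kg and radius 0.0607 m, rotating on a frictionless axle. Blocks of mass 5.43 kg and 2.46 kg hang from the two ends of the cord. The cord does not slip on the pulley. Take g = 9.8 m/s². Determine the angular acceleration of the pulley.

α ≈ 42.9 rad/s²

I = MR² = (3.29)(0.0607)² = 0.01212 kg·m².
Heavier block: m₁g − T₁ = m₁a. Lighter block: T₂ − m₂g = m₂a.
Pulley: (T₁ − T₂)R = Iα = I(a/R), so T₁ − T₂ = (I/R²)a = 1·M_p a = 3.290·a.
Adding the three: (m₁ − m₂)g = (m₁ + m₂ + 3.290)a, so a = (5.43 − 2.46)(9.8)/(5.43 + 2.46 + 3.290) = 2.603 m/s².
α = a/R = 2.603/0.0607 = 42.89 rad/s².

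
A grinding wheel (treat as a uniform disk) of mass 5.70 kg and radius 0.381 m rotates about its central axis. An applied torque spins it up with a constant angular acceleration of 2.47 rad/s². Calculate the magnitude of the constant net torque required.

τ ≈ 1.02 N·m

I = ½MR² = (1/2)(5.70)(0.381)² = 0.4137 kg·m².
τ = Iα = (0.4137)(2.470) = 1.022 N·m.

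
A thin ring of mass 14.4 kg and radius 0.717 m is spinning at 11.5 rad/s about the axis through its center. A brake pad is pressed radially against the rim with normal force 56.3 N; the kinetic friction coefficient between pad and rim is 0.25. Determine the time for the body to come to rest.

t ≈ 8.44 s

I = MR² = (14.4)(0.717)² = 7.403 kg·m².
Friction force f = μN = (0.25)(56.3) = 14.07 N at the rim; torque magnitude τ = fR = 10.09 N·m, opposing ω.
|α| = τ/I = 10.09/7.403 = 1.363 rad/s² (deceleration).
0 = ω₀ − |α|t ⇒ t = ω₀/|α| = 11.5/1.363 = 8.436 s.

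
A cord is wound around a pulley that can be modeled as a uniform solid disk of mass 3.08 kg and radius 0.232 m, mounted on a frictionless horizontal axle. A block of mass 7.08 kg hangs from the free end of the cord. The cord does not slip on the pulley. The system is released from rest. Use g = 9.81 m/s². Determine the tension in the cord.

T ≈ 12.4 N

I = ½MR² = (1/2)(3.08)(0.232)² = 0.08289 kg·m².
Block: mg − T = ma. Pulley: TR = Iα. No-slip: a = αR, so T = (I/R²)a = 1.540·a.
Then mg = (m + 1.540)a, so a = (7.08)(9.81)/(7.08 + 1.540) = 8.057 m/s².
T = 1.540·a = 12.41 N.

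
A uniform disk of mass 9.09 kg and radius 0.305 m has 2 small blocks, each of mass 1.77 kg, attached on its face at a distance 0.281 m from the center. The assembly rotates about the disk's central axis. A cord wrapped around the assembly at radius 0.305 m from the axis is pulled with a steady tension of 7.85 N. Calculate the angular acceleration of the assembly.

I_disk = ½MR² = ½(9.09)(0.305)² = 0.4228 kg·m².
I_blocks = 2·m·r² = 2(1.77)(0.281)² = 0.2795 kg·m².
Total I = 0.7023 kg·m².
τ = F r = (7.85)(0.305) = 2.394 N·m.
α = τ/I = 2.394/0.7023 = 3.409 rad/s².

α ≈ 3.41 rad/s²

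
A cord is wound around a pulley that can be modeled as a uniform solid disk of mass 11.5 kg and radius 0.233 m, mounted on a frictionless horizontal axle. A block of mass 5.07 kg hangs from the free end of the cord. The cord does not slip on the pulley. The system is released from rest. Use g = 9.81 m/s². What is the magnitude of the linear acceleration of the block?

a ≈ 4.60 m/s²

I = ½MR² = (1/2)(11.5)(0.233)² = 0.3122 kg·m².
Block: mg − T = ma. Pulley: TR = Iα. No-slip: a = αR, so T = (I/R²)a = 5.750·a.
Then mg = (m + 5.750)a, so a = (5.07)(9.81)/(5.07 + 5.750) = 4.597 m/s².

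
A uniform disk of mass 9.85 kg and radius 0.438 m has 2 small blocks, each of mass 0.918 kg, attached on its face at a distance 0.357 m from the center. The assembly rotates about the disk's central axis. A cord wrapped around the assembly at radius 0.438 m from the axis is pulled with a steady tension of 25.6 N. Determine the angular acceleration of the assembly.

α ≈ 9.51 rad/s²

I_disk = ½MR² = ½(9.85)(0.438)² = 0.9448 kg·m².
I_blocks = 2·m·r² = 2(0.918)(0.357)² = 0.2340 kg·m².
Total I = 1.179 kg·m².
τ = F r = (25.6)(0.438) = 11.21 N·m.
α = τ/I = 11.21/1.179 = 9.512 rad/s².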